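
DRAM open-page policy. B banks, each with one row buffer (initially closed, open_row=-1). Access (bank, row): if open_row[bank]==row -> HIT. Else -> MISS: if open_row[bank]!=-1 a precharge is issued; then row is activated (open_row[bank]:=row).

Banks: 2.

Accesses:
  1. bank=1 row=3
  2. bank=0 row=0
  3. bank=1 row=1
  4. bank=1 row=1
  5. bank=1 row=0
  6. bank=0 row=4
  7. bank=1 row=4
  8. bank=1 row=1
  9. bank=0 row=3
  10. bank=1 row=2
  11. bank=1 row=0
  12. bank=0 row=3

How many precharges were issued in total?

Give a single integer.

Answer: 8

Derivation:
Acc 1: bank1 row3 -> MISS (open row3); precharges=0
Acc 2: bank0 row0 -> MISS (open row0); precharges=0
Acc 3: bank1 row1 -> MISS (open row1); precharges=1
Acc 4: bank1 row1 -> HIT
Acc 5: bank1 row0 -> MISS (open row0); precharges=2
Acc 6: bank0 row4 -> MISS (open row4); precharges=3
Acc 7: bank1 row4 -> MISS (open row4); precharges=4
Acc 8: bank1 row1 -> MISS (open row1); precharges=5
Acc 9: bank0 row3 -> MISS (open row3); precharges=6
Acc 10: bank1 row2 -> MISS (open row2); precharges=7
Acc 11: bank1 row0 -> MISS (open row0); precharges=8
Acc 12: bank0 row3 -> HIT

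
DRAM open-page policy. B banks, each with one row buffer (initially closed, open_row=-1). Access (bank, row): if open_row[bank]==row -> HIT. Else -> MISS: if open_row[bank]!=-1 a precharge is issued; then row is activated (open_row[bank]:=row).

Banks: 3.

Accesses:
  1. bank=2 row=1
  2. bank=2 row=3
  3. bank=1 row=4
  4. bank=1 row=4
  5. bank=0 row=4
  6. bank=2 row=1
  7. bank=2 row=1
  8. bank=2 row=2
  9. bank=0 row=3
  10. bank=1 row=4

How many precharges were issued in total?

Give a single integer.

Acc 1: bank2 row1 -> MISS (open row1); precharges=0
Acc 2: bank2 row3 -> MISS (open row3); precharges=1
Acc 3: bank1 row4 -> MISS (open row4); precharges=1
Acc 4: bank1 row4 -> HIT
Acc 5: bank0 row4 -> MISS (open row4); precharges=1
Acc 6: bank2 row1 -> MISS (open row1); precharges=2
Acc 7: bank2 row1 -> HIT
Acc 8: bank2 row2 -> MISS (open row2); precharges=3
Acc 9: bank0 row3 -> MISS (open row3); precharges=4
Acc 10: bank1 row4 -> HIT

Answer: 4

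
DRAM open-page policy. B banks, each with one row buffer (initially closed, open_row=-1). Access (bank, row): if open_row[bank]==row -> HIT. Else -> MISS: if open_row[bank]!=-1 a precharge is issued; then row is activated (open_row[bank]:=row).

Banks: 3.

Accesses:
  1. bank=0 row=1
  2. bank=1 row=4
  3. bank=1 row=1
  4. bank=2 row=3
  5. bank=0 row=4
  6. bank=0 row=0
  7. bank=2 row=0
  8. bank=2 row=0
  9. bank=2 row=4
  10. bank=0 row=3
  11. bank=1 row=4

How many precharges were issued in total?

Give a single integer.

Acc 1: bank0 row1 -> MISS (open row1); precharges=0
Acc 2: bank1 row4 -> MISS (open row4); precharges=0
Acc 3: bank1 row1 -> MISS (open row1); precharges=1
Acc 4: bank2 row3 -> MISS (open row3); precharges=1
Acc 5: bank0 row4 -> MISS (open row4); precharges=2
Acc 6: bank0 row0 -> MISS (open row0); precharges=3
Acc 7: bank2 row0 -> MISS (open row0); precharges=4
Acc 8: bank2 row0 -> HIT
Acc 9: bank2 row4 -> MISS (open row4); precharges=5
Acc 10: bank0 row3 -> MISS (open row3); precharges=6
Acc 11: bank1 row4 -> MISS (open row4); precharges=7

Answer: 7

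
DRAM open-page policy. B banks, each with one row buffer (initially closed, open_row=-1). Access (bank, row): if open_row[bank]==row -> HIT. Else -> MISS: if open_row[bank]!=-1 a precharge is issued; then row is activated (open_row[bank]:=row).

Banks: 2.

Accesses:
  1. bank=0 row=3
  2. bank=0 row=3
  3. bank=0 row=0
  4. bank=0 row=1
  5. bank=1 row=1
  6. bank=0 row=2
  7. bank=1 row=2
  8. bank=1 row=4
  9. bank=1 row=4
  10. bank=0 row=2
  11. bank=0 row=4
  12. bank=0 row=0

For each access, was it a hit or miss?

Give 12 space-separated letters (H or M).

Acc 1: bank0 row3 -> MISS (open row3); precharges=0
Acc 2: bank0 row3 -> HIT
Acc 3: bank0 row0 -> MISS (open row0); precharges=1
Acc 4: bank0 row1 -> MISS (open row1); precharges=2
Acc 5: bank1 row1 -> MISS (open row1); precharges=2
Acc 6: bank0 row2 -> MISS (open row2); precharges=3
Acc 7: bank1 row2 -> MISS (open row2); precharges=4
Acc 8: bank1 row4 -> MISS (open row4); precharges=5
Acc 9: bank1 row4 -> HIT
Acc 10: bank0 row2 -> HIT
Acc 11: bank0 row4 -> MISS (open row4); precharges=6
Acc 12: bank0 row0 -> MISS (open row0); precharges=7

Answer: M H M M M M M M H H M M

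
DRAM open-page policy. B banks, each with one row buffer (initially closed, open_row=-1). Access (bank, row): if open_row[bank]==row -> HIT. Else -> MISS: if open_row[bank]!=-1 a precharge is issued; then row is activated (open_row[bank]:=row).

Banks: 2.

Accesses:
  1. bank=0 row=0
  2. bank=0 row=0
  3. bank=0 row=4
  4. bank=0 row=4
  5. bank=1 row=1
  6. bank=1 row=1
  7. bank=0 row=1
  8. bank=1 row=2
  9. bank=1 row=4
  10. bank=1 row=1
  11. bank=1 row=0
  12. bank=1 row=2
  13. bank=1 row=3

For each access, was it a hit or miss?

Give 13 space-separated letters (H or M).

Acc 1: bank0 row0 -> MISS (open row0); precharges=0
Acc 2: bank0 row0 -> HIT
Acc 3: bank0 row4 -> MISS (open row4); precharges=1
Acc 4: bank0 row4 -> HIT
Acc 5: bank1 row1 -> MISS (open row1); precharges=1
Acc 6: bank1 row1 -> HIT
Acc 7: bank0 row1 -> MISS (open row1); precharges=2
Acc 8: bank1 row2 -> MISS (open row2); precharges=3
Acc 9: bank1 row4 -> MISS (open row4); precharges=4
Acc 10: bank1 row1 -> MISS (open row1); precharges=5
Acc 11: bank1 row0 -> MISS (open row0); precharges=6
Acc 12: bank1 row2 -> MISS (open row2); precharges=7
Acc 13: bank1 row3 -> MISS (open row3); precharges=8

Answer: M H M H M H M M M M M M M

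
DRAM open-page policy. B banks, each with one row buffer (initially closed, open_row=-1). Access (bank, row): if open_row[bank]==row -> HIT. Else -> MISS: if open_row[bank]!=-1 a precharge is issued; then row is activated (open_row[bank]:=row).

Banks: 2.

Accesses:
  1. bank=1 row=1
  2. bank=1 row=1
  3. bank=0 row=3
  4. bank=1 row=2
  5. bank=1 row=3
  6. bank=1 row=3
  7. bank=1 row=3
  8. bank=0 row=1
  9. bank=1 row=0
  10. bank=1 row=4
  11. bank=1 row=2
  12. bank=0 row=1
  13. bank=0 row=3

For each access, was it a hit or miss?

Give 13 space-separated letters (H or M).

Answer: M H M M M H H M M M M H M

Derivation:
Acc 1: bank1 row1 -> MISS (open row1); precharges=0
Acc 2: bank1 row1 -> HIT
Acc 3: bank0 row3 -> MISS (open row3); precharges=0
Acc 4: bank1 row2 -> MISS (open row2); precharges=1
Acc 5: bank1 row3 -> MISS (open row3); precharges=2
Acc 6: bank1 row3 -> HIT
Acc 7: bank1 row3 -> HIT
Acc 8: bank0 row1 -> MISS (open row1); precharges=3
Acc 9: bank1 row0 -> MISS (open row0); precharges=4
Acc 10: bank1 row4 -> MISS (open row4); precharges=5
Acc 11: bank1 row2 -> MISS (open row2); precharges=6
Acc 12: bank0 row1 -> HIT
Acc 13: bank0 row3 -> MISS (open row3); precharges=7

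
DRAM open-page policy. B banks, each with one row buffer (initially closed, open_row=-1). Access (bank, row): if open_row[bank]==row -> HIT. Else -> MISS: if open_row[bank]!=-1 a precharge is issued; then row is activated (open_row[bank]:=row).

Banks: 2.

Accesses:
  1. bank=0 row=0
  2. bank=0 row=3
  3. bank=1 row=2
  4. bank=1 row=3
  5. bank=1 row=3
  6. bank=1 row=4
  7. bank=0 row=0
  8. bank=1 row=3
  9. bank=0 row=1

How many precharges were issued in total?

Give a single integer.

Answer: 6

Derivation:
Acc 1: bank0 row0 -> MISS (open row0); precharges=0
Acc 2: bank0 row3 -> MISS (open row3); precharges=1
Acc 3: bank1 row2 -> MISS (open row2); precharges=1
Acc 4: bank1 row3 -> MISS (open row3); precharges=2
Acc 5: bank1 row3 -> HIT
Acc 6: bank1 row4 -> MISS (open row4); precharges=3
Acc 7: bank0 row0 -> MISS (open row0); precharges=4
Acc 8: bank1 row3 -> MISS (open row3); precharges=5
Acc 9: bank0 row1 -> MISS (open row1); precharges=6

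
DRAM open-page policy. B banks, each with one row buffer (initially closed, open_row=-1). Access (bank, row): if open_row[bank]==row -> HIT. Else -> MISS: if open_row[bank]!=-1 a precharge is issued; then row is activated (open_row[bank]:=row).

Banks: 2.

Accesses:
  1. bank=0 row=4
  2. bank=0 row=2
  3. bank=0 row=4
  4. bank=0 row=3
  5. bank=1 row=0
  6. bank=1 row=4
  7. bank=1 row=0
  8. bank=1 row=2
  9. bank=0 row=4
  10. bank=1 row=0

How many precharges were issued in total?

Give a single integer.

Acc 1: bank0 row4 -> MISS (open row4); precharges=0
Acc 2: bank0 row2 -> MISS (open row2); precharges=1
Acc 3: bank0 row4 -> MISS (open row4); precharges=2
Acc 4: bank0 row3 -> MISS (open row3); precharges=3
Acc 5: bank1 row0 -> MISS (open row0); precharges=3
Acc 6: bank1 row4 -> MISS (open row4); precharges=4
Acc 7: bank1 row0 -> MISS (open row0); precharges=5
Acc 8: bank1 row2 -> MISS (open row2); precharges=6
Acc 9: bank0 row4 -> MISS (open row4); precharges=7
Acc 10: bank1 row0 -> MISS (open row0); precharges=8

Answer: 8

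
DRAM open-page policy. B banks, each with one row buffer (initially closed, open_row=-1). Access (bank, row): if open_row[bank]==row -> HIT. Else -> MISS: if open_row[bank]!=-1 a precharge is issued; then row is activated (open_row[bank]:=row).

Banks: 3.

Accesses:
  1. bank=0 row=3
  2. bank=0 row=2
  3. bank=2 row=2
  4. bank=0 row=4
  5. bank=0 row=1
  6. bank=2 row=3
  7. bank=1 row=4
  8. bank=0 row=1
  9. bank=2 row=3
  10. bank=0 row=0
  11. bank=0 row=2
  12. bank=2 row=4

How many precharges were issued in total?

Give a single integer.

Answer: 7

Derivation:
Acc 1: bank0 row3 -> MISS (open row3); precharges=0
Acc 2: bank0 row2 -> MISS (open row2); precharges=1
Acc 3: bank2 row2 -> MISS (open row2); precharges=1
Acc 4: bank0 row4 -> MISS (open row4); precharges=2
Acc 5: bank0 row1 -> MISS (open row1); precharges=3
Acc 6: bank2 row3 -> MISS (open row3); precharges=4
Acc 7: bank1 row4 -> MISS (open row4); precharges=4
Acc 8: bank0 row1 -> HIT
Acc 9: bank2 row3 -> HIT
Acc 10: bank0 row0 -> MISS (open row0); precharges=5
Acc 11: bank0 row2 -> MISS (open row2); precharges=6
Acc 12: bank2 row4 -> MISS (open row4); precharges=7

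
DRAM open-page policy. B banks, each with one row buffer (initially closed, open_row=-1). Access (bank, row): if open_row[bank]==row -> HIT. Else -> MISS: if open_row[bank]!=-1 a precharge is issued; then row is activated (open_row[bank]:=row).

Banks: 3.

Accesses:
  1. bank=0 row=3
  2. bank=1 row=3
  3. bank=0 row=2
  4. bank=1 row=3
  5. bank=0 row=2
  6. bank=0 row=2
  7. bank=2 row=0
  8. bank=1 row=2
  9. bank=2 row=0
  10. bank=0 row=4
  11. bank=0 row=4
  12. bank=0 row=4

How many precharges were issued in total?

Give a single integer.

Acc 1: bank0 row3 -> MISS (open row3); precharges=0
Acc 2: bank1 row3 -> MISS (open row3); precharges=0
Acc 3: bank0 row2 -> MISS (open row2); precharges=1
Acc 4: bank1 row3 -> HIT
Acc 5: bank0 row2 -> HIT
Acc 6: bank0 row2 -> HIT
Acc 7: bank2 row0 -> MISS (open row0); precharges=1
Acc 8: bank1 row2 -> MISS (open row2); precharges=2
Acc 9: bank2 row0 -> HIT
Acc 10: bank0 row4 -> MISS (open row4); precharges=3
Acc 11: bank0 row4 -> HIT
Acc 12: bank0 row4 -> HIT

Answer: 3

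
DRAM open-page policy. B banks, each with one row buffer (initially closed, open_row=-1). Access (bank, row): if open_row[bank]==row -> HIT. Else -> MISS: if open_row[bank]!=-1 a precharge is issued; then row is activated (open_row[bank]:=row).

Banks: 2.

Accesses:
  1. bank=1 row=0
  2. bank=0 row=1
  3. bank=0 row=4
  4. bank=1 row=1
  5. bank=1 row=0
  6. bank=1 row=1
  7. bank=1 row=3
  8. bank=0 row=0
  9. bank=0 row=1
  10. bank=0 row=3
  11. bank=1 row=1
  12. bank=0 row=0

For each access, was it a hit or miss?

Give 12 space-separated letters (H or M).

Answer: M M M M M M M M M M M M

Derivation:
Acc 1: bank1 row0 -> MISS (open row0); precharges=0
Acc 2: bank0 row1 -> MISS (open row1); precharges=0
Acc 3: bank0 row4 -> MISS (open row4); precharges=1
Acc 4: bank1 row1 -> MISS (open row1); precharges=2
Acc 5: bank1 row0 -> MISS (open row0); precharges=3
Acc 6: bank1 row1 -> MISS (open row1); precharges=4
Acc 7: bank1 row3 -> MISS (open row3); precharges=5
Acc 8: bank0 row0 -> MISS (open row0); precharges=6
Acc 9: bank0 row1 -> MISS (open row1); precharges=7
Acc 10: bank0 row3 -> MISS (open row3); precharges=8
Acc 11: bank1 row1 -> MISS (open row1); precharges=9
Acc 12: bank0 row0 -> MISS (open row0); precharges=10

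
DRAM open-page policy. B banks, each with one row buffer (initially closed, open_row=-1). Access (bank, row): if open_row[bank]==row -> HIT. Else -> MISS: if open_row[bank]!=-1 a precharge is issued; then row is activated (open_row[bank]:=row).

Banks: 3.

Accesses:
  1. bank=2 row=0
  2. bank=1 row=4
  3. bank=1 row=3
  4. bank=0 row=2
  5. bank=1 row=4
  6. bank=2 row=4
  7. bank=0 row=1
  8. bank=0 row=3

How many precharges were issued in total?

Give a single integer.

Acc 1: bank2 row0 -> MISS (open row0); precharges=0
Acc 2: bank1 row4 -> MISS (open row4); precharges=0
Acc 3: bank1 row3 -> MISS (open row3); precharges=1
Acc 4: bank0 row2 -> MISS (open row2); precharges=1
Acc 5: bank1 row4 -> MISS (open row4); precharges=2
Acc 6: bank2 row4 -> MISS (open row4); precharges=3
Acc 7: bank0 row1 -> MISS (open row1); precharges=4
Acc 8: bank0 row3 -> MISS (open row3); precharges=5

Answer: 5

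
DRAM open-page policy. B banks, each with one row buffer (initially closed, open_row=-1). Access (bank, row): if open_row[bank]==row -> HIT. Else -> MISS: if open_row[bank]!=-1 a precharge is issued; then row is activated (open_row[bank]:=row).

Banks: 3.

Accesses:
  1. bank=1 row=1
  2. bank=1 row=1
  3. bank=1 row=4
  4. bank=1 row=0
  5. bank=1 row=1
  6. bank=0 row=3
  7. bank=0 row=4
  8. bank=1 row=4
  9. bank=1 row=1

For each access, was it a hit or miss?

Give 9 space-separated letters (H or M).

Answer: M H M M M M M M M

Derivation:
Acc 1: bank1 row1 -> MISS (open row1); precharges=0
Acc 2: bank1 row1 -> HIT
Acc 3: bank1 row4 -> MISS (open row4); precharges=1
Acc 4: bank1 row0 -> MISS (open row0); precharges=2
Acc 5: bank1 row1 -> MISS (open row1); precharges=3
Acc 6: bank0 row3 -> MISS (open row3); precharges=3
Acc 7: bank0 row4 -> MISS (open row4); precharges=4
Acc 8: bank1 row4 -> MISS (open row4); precharges=5
Acc 9: bank1 row1 -> MISS (open row1); precharges=6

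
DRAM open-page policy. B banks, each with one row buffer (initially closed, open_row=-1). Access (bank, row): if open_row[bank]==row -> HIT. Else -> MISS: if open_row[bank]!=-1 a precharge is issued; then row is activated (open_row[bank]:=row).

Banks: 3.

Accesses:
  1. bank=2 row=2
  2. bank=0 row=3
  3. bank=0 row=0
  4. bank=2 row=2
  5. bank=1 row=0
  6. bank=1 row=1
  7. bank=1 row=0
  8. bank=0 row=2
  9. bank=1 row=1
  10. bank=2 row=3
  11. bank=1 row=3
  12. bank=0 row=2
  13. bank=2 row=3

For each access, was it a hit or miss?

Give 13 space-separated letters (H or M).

Acc 1: bank2 row2 -> MISS (open row2); precharges=0
Acc 2: bank0 row3 -> MISS (open row3); precharges=0
Acc 3: bank0 row0 -> MISS (open row0); precharges=1
Acc 4: bank2 row2 -> HIT
Acc 5: bank1 row0 -> MISS (open row0); precharges=1
Acc 6: bank1 row1 -> MISS (open row1); precharges=2
Acc 7: bank1 row0 -> MISS (open row0); precharges=3
Acc 8: bank0 row2 -> MISS (open row2); precharges=4
Acc 9: bank1 row1 -> MISS (open row1); precharges=5
Acc 10: bank2 row3 -> MISS (open row3); precharges=6
Acc 11: bank1 row3 -> MISS (open row3); precharges=7
Acc 12: bank0 row2 -> HIT
Acc 13: bank2 row3 -> HIT

Answer: M M M H M M M M M M M H H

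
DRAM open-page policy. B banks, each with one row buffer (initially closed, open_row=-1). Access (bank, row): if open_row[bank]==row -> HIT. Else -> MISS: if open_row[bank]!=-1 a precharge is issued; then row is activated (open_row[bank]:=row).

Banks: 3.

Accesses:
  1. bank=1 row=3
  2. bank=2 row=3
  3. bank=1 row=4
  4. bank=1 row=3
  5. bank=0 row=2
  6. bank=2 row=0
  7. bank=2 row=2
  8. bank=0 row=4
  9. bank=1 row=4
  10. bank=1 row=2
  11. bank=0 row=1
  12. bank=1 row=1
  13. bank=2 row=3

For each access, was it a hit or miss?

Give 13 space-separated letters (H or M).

Answer: M M M M M M M M M M M M M

Derivation:
Acc 1: bank1 row3 -> MISS (open row3); precharges=0
Acc 2: bank2 row3 -> MISS (open row3); precharges=0
Acc 3: bank1 row4 -> MISS (open row4); precharges=1
Acc 4: bank1 row3 -> MISS (open row3); precharges=2
Acc 5: bank0 row2 -> MISS (open row2); precharges=2
Acc 6: bank2 row0 -> MISS (open row0); precharges=3
Acc 7: bank2 row2 -> MISS (open row2); precharges=4
Acc 8: bank0 row4 -> MISS (open row4); precharges=5
Acc 9: bank1 row4 -> MISS (open row4); precharges=6
Acc 10: bank1 row2 -> MISS (open row2); precharges=7
Acc 11: bank0 row1 -> MISS (open row1); precharges=8
Acc 12: bank1 row1 -> MISS (open row1); precharges=9
Acc 13: bank2 row3 -> MISS (open row3); precharges=10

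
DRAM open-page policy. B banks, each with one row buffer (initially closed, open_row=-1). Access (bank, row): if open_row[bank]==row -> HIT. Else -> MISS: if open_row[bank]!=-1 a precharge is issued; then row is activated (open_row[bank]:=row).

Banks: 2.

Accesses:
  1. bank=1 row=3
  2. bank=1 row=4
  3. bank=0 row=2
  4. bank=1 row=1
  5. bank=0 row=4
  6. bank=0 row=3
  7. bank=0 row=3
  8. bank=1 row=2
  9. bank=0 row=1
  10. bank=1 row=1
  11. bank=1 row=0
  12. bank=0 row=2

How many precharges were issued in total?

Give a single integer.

Answer: 9

Derivation:
Acc 1: bank1 row3 -> MISS (open row3); precharges=0
Acc 2: bank1 row4 -> MISS (open row4); precharges=1
Acc 3: bank0 row2 -> MISS (open row2); precharges=1
Acc 4: bank1 row1 -> MISS (open row1); precharges=2
Acc 5: bank0 row4 -> MISS (open row4); precharges=3
Acc 6: bank0 row3 -> MISS (open row3); precharges=4
Acc 7: bank0 row3 -> HIT
Acc 8: bank1 row2 -> MISS (open row2); precharges=5
Acc 9: bank0 row1 -> MISS (open row1); precharges=6
Acc 10: bank1 row1 -> MISS (open row1); precharges=7
Acc 11: bank1 row0 -> MISS (open row0); precharges=8
Acc 12: bank0 row2 -> MISS (open row2); precharges=9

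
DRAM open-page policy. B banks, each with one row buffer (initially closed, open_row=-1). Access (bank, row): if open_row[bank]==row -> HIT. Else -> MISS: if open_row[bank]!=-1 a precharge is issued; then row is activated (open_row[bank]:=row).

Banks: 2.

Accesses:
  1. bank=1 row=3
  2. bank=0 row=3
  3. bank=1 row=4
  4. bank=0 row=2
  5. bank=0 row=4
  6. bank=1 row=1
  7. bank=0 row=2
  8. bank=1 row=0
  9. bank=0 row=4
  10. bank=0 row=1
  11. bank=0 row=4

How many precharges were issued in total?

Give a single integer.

Answer: 9

Derivation:
Acc 1: bank1 row3 -> MISS (open row3); precharges=0
Acc 2: bank0 row3 -> MISS (open row3); precharges=0
Acc 3: bank1 row4 -> MISS (open row4); precharges=1
Acc 4: bank0 row2 -> MISS (open row2); precharges=2
Acc 5: bank0 row4 -> MISS (open row4); precharges=3
Acc 6: bank1 row1 -> MISS (open row1); precharges=4
Acc 7: bank0 row2 -> MISS (open row2); precharges=5
Acc 8: bank1 row0 -> MISS (open row0); precharges=6
Acc 9: bank0 row4 -> MISS (open row4); precharges=7
Acc 10: bank0 row1 -> MISS (open row1); precharges=8
Acc 11: bank0 row4 -> MISS (open row4); precharges=9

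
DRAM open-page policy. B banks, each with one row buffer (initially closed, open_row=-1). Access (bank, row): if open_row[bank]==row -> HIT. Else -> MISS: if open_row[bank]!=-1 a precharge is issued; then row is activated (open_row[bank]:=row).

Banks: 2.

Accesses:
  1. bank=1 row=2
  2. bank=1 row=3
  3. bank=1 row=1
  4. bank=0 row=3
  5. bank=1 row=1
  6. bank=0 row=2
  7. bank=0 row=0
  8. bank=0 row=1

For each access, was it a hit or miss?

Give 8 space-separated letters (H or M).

Answer: M M M M H M M M

Derivation:
Acc 1: bank1 row2 -> MISS (open row2); precharges=0
Acc 2: bank1 row3 -> MISS (open row3); precharges=1
Acc 3: bank1 row1 -> MISS (open row1); precharges=2
Acc 4: bank0 row3 -> MISS (open row3); precharges=2
Acc 5: bank1 row1 -> HIT
Acc 6: bank0 row2 -> MISS (open row2); precharges=3
Acc 7: bank0 row0 -> MISS (open row0); precharges=4
Acc 8: bank0 row1 -> MISS (open row1); precharges=5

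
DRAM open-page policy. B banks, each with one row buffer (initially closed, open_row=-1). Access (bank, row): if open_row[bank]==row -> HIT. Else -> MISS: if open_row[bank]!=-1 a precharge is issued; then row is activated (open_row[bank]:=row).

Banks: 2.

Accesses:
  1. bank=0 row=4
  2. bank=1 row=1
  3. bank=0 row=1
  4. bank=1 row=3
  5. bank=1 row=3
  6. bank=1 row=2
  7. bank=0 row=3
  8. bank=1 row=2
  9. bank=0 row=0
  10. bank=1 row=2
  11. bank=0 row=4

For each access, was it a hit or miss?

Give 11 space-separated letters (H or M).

Answer: M M M M H M M H M H M

Derivation:
Acc 1: bank0 row4 -> MISS (open row4); precharges=0
Acc 2: bank1 row1 -> MISS (open row1); precharges=0
Acc 3: bank0 row1 -> MISS (open row1); precharges=1
Acc 4: bank1 row3 -> MISS (open row3); precharges=2
Acc 5: bank1 row3 -> HIT
Acc 6: bank1 row2 -> MISS (open row2); precharges=3
Acc 7: bank0 row3 -> MISS (open row3); precharges=4
Acc 8: bank1 row2 -> HIT
Acc 9: bank0 row0 -> MISS (open row0); precharges=5
Acc 10: bank1 row2 -> HIT
Acc 11: bank0 row4 -> MISS (open row4); precharges=6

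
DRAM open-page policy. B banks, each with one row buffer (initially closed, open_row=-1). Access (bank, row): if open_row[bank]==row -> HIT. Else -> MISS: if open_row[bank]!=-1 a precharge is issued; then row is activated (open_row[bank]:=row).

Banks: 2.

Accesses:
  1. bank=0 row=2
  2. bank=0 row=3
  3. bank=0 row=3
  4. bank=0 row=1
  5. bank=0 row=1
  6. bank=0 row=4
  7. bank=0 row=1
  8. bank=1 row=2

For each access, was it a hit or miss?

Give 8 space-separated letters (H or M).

Acc 1: bank0 row2 -> MISS (open row2); precharges=0
Acc 2: bank0 row3 -> MISS (open row3); precharges=1
Acc 3: bank0 row3 -> HIT
Acc 4: bank0 row1 -> MISS (open row1); precharges=2
Acc 5: bank0 row1 -> HIT
Acc 6: bank0 row4 -> MISS (open row4); precharges=3
Acc 7: bank0 row1 -> MISS (open row1); precharges=4
Acc 8: bank1 row2 -> MISS (open row2); precharges=4

Answer: M M H M H M M M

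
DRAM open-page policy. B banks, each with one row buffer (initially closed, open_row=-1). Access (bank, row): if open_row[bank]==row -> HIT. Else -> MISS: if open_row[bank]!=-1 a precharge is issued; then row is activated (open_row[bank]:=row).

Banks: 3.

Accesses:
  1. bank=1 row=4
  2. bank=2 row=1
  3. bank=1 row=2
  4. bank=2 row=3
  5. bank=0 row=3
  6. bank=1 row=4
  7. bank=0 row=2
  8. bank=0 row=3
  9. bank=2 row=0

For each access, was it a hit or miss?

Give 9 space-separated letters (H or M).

Acc 1: bank1 row4 -> MISS (open row4); precharges=0
Acc 2: bank2 row1 -> MISS (open row1); precharges=0
Acc 3: bank1 row2 -> MISS (open row2); precharges=1
Acc 4: bank2 row3 -> MISS (open row3); precharges=2
Acc 5: bank0 row3 -> MISS (open row3); precharges=2
Acc 6: bank1 row4 -> MISS (open row4); precharges=3
Acc 7: bank0 row2 -> MISS (open row2); precharges=4
Acc 8: bank0 row3 -> MISS (open row3); precharges=5
Acc 9: bank2 row0 -> MISS (open row0); precharges=6

Answer: M M M M M M M M M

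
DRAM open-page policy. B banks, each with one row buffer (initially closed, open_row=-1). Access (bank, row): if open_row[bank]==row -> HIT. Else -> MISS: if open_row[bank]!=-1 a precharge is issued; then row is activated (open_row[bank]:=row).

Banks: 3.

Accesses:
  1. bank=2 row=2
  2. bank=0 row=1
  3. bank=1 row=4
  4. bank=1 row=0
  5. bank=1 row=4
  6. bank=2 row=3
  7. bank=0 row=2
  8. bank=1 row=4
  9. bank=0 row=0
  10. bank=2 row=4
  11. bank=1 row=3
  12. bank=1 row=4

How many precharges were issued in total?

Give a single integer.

Answer: 8

Derivation:
Acc 1: bank2 row2 -> MISS (open row2); precharges=0
Acc 2: bank0 row1 -> MISS (open row1); precharges=0
Acc 3: bank1 row4 -> MISS (open row4); precharges=0
Acc 4: bank1 row0 -> MISS (open row0); precharges=1
Acc 5: bank1 row4 -> MISS (open row4); precharges=2
Acc 6: bank2 row3 -> MISS (open row3); precharges=3
Acc 7: bank0 row2 -> MISS (open row2); precharges=4
Acc 8: bank1 row4 -> HIT
Acc 9: bank0 row0 -> MISS (open row0); precharges=5
Acc 10: bank2 row4 -> MISS (open row4); precharges=6
Acc 11: bank1 row3 -> MISS (open row3); precharges=7
Acc 12: bank1 row4 -> MISS (open row4); precharges=8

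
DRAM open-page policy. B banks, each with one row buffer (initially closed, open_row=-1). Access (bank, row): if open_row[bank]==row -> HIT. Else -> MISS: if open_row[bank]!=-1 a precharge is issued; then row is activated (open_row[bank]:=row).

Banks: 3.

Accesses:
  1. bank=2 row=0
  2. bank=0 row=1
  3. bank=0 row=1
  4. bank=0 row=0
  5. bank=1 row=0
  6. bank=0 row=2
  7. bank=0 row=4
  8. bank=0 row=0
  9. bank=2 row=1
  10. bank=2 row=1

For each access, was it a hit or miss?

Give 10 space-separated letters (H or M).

Answer: M M H M M M M M M H

Derivation:
Acc 1: bank2 row0 -> MISS (open row0); precharges=0
Acc 2: bank0 row1 -> MISS (open row1); precharges=0
Acc 3: bank0 row1 -> HIT
Acc 4: bank0 row0 -> MISS (open row0); precharges=1
Acc 5: bank1 row0 -> MISS (open row0); precharges=1
Acc 6: bank0 row2 -> MISS (open row2); precharges=2
Acc 7: bank0 row4 -> MISS (open row4); precharges=3
Acc 8: bank0 row0 -> MISS (open row0); precharges=4
Acc 9: bank2 row1 -> MISS (open row1); precharges=5
Acc 10: bank2 row1 -> HIT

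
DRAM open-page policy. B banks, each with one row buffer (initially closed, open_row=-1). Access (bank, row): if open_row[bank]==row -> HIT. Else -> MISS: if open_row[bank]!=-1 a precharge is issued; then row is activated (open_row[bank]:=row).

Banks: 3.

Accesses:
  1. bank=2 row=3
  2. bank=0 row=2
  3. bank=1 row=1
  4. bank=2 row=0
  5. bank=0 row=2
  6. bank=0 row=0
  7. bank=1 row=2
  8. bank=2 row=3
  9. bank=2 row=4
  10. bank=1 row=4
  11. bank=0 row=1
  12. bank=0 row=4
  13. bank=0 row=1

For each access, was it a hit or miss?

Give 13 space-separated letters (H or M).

Answer: M M M M H M M M M M M M M

Derivation:
Acc 1: bank2 row3 -> MISS (open row3); precharges=0
Acc 2: bank0 row2 -> MISS (open row2); precharges=0
Acc 3: bank1 row1 -> MISS (open row1); precharges=0
Acc 4: bank2 row0 -> MISS (open row0); precharges=1
Acc 5: bank0 row2 -> HIT
Acc 6: bank0 row0 -> MISS (open row0); precharges=2
Acc 7: bank1 row2 -> MISS (open row2); precharges=3
Acc 8: bank2 row3 -> MISS (open row3); precharges=4
Acc 9: bank2 row4 -> MISS (open row4); precharges=5
Acc 10: bank1 row4 -> MISS (open row4); precharges=6
Acc 11: bank0 row1 -> MISS (open row1); precharges=7
Acc 12: bank0 row4 -> MISS (open row4); precharges=8
Acc 13: bank0 row1 -> MISS (open row1); precharges=9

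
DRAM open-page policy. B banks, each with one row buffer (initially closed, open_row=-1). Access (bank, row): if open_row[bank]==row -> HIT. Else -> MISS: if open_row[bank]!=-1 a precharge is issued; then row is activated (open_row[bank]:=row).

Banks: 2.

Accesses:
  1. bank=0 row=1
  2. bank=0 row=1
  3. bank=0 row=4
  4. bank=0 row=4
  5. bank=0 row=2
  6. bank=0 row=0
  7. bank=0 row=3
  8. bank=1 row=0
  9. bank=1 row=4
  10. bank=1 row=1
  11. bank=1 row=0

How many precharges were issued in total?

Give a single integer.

Acc 1: bank0 row1 -> MISS (open row1); precharges=0
Acc 2: bank0 row1 -> HIT
Acc 3: bank0 row4 -> MISS (open row4); precharges=1
Acc 4: bank0 row4 -> HIT
Acc 5: bank0 row2 -> MISS (open row2); precharges=2
Acc 6: bank0 row0 -> MISS (open row0); precharges=3
Acc 7: bank0 row3 -> MISS (open row3); precharges=4
Acc 8: bank1 row0 -> MISS (open row0); precharges=4
Acc 9: bank1 row4 -> MISS (open row4); precharges=5
Acc 10: bank1 row1 -> MISS (open row1); precharges=6
Acc 11: bank1 row0 -> MISS (open row0); precharges=7

Answer: 7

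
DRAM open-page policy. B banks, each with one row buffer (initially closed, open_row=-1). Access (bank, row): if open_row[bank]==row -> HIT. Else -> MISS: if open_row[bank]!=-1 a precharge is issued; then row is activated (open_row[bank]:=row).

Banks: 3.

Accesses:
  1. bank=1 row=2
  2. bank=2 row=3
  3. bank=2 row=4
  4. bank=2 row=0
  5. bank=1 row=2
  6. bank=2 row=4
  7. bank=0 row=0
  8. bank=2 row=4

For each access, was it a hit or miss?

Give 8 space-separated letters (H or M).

Answer: M M M M H M M H

Derivation:
Acc 1: bank1 row2 -> MISS (open row2); precharges=0
Acc 2: bank2 row3 -> MISS (open row3); precharges=0
Acc 3: bank2 row4 -> MISS (open row4); precharges=1
Acc 4: bank2 row0 -> MISS (open row0); precharges=2
Acc 5: bank1 row2 -> HIT
Acc 6: bank2 row4 -> MISS (open row4); precharges=3
Acc 7: bank0 row0 -> MISS (open row0); precharges=3
Acc 8: bank2 row4 -> HIT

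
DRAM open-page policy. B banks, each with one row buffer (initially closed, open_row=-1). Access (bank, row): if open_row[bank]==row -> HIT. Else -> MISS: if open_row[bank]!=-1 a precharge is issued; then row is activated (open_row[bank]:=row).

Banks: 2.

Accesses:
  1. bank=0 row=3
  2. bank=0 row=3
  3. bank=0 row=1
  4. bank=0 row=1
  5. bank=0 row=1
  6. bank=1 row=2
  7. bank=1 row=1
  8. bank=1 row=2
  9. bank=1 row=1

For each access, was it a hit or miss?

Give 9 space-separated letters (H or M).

Answer: M H M H H M M M M

Derivation:
Acc 1: bank0 row3 -> MISS (open row3); precharges=0
Acc 2: bank0 row3 -> HIT
Acc 3: bank0 row1 -> MISS (open row1); precharges=1
Acc 4: bank0 row1 -> HIT
Acc 5: bank0 row1 -> HIT
Acc 6: bank1 row2 -> MISS (open row2); precharges=1
Acc 7: bank1 row1 -> MISS (open row1); precharges=2
Acc 8: bank1 row2 -> MISS (open row2); precharges=3
Acc 9: bank1 row1 -> MISS (open row1); precharges=4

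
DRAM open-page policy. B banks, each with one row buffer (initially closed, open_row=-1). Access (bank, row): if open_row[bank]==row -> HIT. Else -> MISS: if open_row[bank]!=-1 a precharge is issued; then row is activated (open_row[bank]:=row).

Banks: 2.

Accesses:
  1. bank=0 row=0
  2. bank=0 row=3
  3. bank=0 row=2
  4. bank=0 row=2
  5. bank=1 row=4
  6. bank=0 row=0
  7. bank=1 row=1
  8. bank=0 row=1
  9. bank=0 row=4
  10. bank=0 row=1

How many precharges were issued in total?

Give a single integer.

Acc 1: bank0 row0 -> MISS (open row0); precharges=0
Acc 2: bank0 row3 -> MISS (open row3); precharges=1
Acc 3: bank0 row2 -> MISS (open row2); precharges=2
Acc 4: bank0 row2 -> HIT
Acc 5: bank1 row4 -> MISS (open row4); precharges=2
Acc 6: bank0 row0 -> MISS (open row0); precharges=3
Acc 7: bank1 row1 -> MISS (open row1); precharges=4
Acc 8: bank0 row1 -> MISS (open row1); precharges=5
Acc 9: bank0 row4 -> MISS (open row4); precharges=6
Acc 10: bank0 row1 -> MISS (open row1); precharges=7

Answer: 7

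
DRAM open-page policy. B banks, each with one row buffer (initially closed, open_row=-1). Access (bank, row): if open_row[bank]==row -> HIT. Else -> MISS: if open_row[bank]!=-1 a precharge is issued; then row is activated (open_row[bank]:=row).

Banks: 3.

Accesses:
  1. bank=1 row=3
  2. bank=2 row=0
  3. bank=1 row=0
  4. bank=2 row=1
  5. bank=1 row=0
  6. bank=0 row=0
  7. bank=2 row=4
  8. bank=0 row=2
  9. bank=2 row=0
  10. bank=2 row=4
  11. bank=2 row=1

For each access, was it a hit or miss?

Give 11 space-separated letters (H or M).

Answer: M M M M H M M M M M M

Derivation:
Acc 1: bank1 row3 -> MISS (open row3); precharges=0
Acc 2: bank2 row0 -> MISS (open row0); precharges=0
Acc 3: bank1 row0 -> MISS (open row0); precharges=1
Acc 4: bank2 row1 -> MISS (open row1); precharges=2
Acc 5: bank1 row0 -> HIT
Acc 6: bank0 row0 -> MISS (open row0); precharges=2
Acc 7: bank2 row4 -> MISS (open row4); precharges=3
Acc 8: bank0 row2 -> MISS (open row2); precharges=4
Acc 9: bank2 row0 -> MISS (open row0); precharges=5
Acc 10: bank2 row4 -> MISS (open row4); precharges=6
Acc 11: bank2 row1 -> MISS (open row1); precharges=7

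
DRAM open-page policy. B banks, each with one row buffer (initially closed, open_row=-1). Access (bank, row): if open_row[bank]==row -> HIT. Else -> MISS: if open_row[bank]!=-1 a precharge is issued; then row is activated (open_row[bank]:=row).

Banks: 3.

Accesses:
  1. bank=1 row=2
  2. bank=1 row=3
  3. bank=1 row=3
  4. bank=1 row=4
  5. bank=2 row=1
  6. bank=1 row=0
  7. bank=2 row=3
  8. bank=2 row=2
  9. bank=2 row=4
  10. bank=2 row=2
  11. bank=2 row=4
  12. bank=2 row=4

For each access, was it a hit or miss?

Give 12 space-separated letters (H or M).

Answer: M M H M M M M M M M M H

Derivation:
Acc 1: bank1 row2 -> MISS (open row2); precharges=0
Acc 2: bank1 row3 -> MISS (open row3); precharges=1
Acc 3: bank1 row3 -> HIT
Acc 4: bank1 row4 -> MISS (open row4); precharges=2
Acc 5: bank2 row1 -> MISS (open row1); precharges=2
Acc 6: bank1 row0 -> MISS (open row0); precharges=3
Acc 7: bank2 row3 -> MISS (open row3); precharges=4
Acc 8: bank2 row2 -> MISS (open row2); precharges=5
Acc 9: bank2 row4 -> MISS (open row4); precharges=6
Acc 10: bank2 row2 -> MISS (open row2); precharges=7
Acc 11: bank2 row4 -> MISS (open row4); precharges=8
Acc 12: bank2 row4 -> HIT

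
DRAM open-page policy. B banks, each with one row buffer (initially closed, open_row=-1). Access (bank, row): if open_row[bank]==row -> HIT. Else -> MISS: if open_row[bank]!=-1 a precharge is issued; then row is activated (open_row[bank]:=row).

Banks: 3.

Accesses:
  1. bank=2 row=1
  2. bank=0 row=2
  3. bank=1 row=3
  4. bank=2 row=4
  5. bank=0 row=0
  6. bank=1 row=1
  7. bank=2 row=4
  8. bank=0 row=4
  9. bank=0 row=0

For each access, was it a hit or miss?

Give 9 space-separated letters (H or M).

Acc 1: bank2 row1 -> MISS (open row1); precharges=0
Acc 2: bank0 row2 -> MISS (open row2); precharges=0
Acc 3: bank1 row3 -> MISS (open row3); precharges=0
Acc 4: bank2 row4 -> MISS (open row4); precharges=1
Acc 5: bank0 row0 -> MISS (open row0); precharges=2
Acc 6: bank1 row1 -> MISS (open row1); precharges=3
Acc 7: bank2 row4 -> HIT
Acc 8: bank0 row4 -> MISS (open row4); precharges=4
Acc 9: bank0 row0 -> MISS (open row0); precharges=5

Answer: M M M M M M H M M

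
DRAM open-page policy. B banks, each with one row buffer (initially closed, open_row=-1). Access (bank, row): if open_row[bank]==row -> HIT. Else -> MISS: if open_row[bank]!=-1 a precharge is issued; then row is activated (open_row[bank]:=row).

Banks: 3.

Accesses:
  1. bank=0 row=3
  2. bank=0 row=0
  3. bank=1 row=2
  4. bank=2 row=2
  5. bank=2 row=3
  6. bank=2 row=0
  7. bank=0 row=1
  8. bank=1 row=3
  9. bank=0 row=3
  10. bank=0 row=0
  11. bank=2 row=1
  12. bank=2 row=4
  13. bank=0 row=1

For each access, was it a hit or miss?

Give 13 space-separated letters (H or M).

Acc 1: bank0 row3 -> MISS (open row3); precharges=0
Acc 2: bank0 row0 -> MISS (open row0); precharges=1
Acc 3: bank1 row2 -> MISS (open row2); precharges=1
Acc 4: bank2 row2 -> MISS (open row2); precharges=1
Acc 5: bank2 row3 -> MISS (open row3); precharges=2
Acc 6: bank2 row0 -> MISS (open row0); precharges=3
Acc 7: bank0 row1 -> MISS (open row1); precharges=4
Acc 8: bank1 row3 -> MISS (open row3); precharges=5
Acc 9: bank0 row3 -> MISS (open row3); precharges=6
Acc 10: bank0 row0 -> MISS (open row0); precharges=7
Acc 11: bank2 row1 -> MISS (open row1); precharges=8
Acc 12: bank2 row4 -> MISS (open row4); precharges=9
Acc 13: bank0 row1 -> MISS (open row1); precharges=10

Answer: M M M M M M M M M M M M M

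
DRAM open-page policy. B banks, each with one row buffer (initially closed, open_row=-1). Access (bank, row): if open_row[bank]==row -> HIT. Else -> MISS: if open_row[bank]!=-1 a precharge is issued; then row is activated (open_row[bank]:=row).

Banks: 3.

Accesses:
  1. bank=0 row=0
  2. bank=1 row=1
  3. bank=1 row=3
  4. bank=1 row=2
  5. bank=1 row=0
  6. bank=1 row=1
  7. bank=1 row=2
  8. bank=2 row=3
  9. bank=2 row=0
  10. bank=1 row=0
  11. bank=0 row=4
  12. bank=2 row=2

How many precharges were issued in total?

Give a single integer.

Answer: 9

Derivation:
Acc 1: bank0 row0 -> MISS (open row0); precharges=0
Acc 2: bank1 row1 -> MISS (open row1); precharges=0
Acc 3: bank1 row3 -> MISS (open row3); precharges=1
Acc 4: bank1 row2 -> MISS (open row2); precharges=2
Acc 5: bank1 row0 -> MISS (open row0); precharges=3
Acc 6: bank1 row1 -> MISS (open row1); precharges=4
Acc 7: bank1 row2 -> MISS (open row2); precharges=5
Acc 8: bank2 row3 -> MISS (open row3); precharges=5
Acc 9: bank2 row0 -> MISS (open row0); precharges=6
Acc 10: bank1 row0 -> MISS (open row0); precharges=7
Acc 11: bank0 row4 -> MISS (open row4); precharges=8
Acc 12: bank2 row2 -> MISS (open row2); precharges=9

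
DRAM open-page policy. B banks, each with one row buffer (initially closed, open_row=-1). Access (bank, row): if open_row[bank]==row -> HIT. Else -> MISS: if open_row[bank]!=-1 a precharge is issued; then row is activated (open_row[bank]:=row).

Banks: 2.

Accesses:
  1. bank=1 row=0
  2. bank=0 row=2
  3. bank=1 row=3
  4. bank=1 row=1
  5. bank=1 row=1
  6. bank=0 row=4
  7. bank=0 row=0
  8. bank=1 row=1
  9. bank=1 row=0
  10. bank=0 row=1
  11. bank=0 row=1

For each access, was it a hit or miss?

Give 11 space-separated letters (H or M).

Acc 1: bank1 row0 -> MISS (open row0); precharges=0
Acc 2: bank0 row2 -> MISS (open row2); precharges=0
Acc 3: bank1 row3 -> MISS (open row3); precharges=1
Acc 4: bank1 row1 -> MISS (open row1); precharges=2
Acc 5: bank1 row1 -> HIT
Acc 6: bank0 row4 -> MISS (open row4); precharges=3
Acc 7: bank0 row0 -> MISS (open row0); precharges=4
Acc 8: bank1 row1 -> HIT
Acc 9: bank1 row0 -> MISS (open row0); precharges=5
Acc 10: bank0 row1 -> MISS (open row1); precharges=6
Acc 11: bank0 row1 -> HIT

Answer: M M M M H M M H M M H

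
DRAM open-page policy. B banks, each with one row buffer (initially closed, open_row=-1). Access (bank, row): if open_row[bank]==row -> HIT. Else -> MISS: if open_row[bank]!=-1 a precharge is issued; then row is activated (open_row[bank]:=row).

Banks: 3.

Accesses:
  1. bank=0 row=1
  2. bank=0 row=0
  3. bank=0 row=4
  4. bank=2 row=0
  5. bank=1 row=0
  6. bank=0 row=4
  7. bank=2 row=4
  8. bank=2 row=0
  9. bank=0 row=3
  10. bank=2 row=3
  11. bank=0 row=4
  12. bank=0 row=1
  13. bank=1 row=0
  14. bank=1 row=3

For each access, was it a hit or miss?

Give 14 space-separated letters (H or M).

Acc 1: bank0 row1 -> MISS (open row1); precharges=0
Acc 2: bank0 row0 -> MISS (open row0); precharges=1
Acc 3: bank0 row4 -> MISS (open row4); precharges=2
Acc 4: bank2 row0 -> MISS (open row0); precharges=2
Acc 5: bank1 row0 -> MISS (open row0); precharges=2
Acc 6: bank0 row4 -> HIT
Acc 7: bank2 row4 -> MISS (open row4); precharges=3
Acc 8: bank2 row0 -> MISS (open row0); precharges=4
Acc 9: bank0 row3 -> MISS (open row3); precharges=5
Acc 10: bank2 row3 -> MISS (open row3); precharges=6
Acc 11: bank0 row4 -> MISS (open row4); precharges=7
Acc 12: bank0 row1 -> MISS (open row1); precharges=8
Acc 13: bank1 row0 -> HIT
Acc 14: bank1 row3 -> MISS (open row3); precharges=9

Answer: M M M M M H M M M M M M H M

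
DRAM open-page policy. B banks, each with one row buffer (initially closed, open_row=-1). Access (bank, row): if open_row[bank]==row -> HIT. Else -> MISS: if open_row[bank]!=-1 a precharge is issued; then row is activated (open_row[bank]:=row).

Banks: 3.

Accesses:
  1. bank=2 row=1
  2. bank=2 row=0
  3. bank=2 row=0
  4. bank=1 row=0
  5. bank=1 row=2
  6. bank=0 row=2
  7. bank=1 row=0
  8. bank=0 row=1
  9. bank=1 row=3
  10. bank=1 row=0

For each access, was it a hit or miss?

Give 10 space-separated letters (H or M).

Answer: M M H M M M M M M M

Derivation:
Acc 1: bank2 row1 -> MISS (open row1); precharges=0
Acc 2: bank2 row0 -> MISS (open row0); precharges=1
Acc 3: bank2 row0 -> HIT
Acc 4: bank1 row0 -> MISS (open row0); precharges=1
Acc 5: bank1 row2 -> MISS (open row2); precharges=2
Acc 6: bank0 row2 -> MISS (open row2); precharges=2
Acc 7: bank1 row0 -> MISS (open row0); precharges=3
Acc 8: bank0 row1 -> MISS (open row1); precharges=4
Acc 9: bank1 row3 -> MISS (open row3); precharges=5
Acc 10: bank1 row0 -> MISS (open row0); precharges=6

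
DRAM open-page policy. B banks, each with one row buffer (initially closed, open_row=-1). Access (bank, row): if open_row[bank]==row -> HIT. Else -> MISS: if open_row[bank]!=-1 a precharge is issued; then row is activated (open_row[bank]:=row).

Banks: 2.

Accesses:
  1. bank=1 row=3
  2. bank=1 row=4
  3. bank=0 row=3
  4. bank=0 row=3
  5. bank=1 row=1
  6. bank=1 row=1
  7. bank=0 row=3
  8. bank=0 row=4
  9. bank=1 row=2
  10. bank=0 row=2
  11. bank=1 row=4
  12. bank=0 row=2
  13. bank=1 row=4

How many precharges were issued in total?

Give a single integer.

Acc 1: bank1 row3 -> MISS (open row3); precharges=0
Acc 2: bank1 row4 -> MISS (open row4); precharges=1
Acc 3: bank0 row3 -> MISS (open row3); precharges=1
Acc 4: bank0 row3 -> HIT
Acc 5: bank1 row1 -> MISS (open row1); precharges=2
Acc 6: bank1 row1 -> HIT
Acc 7: bank0 row3 -> HIT
Acc 8: bank0 row4 -> MISS (open row4); precharges=3
Acc 9: bank1 row2 -> MISS (open row2); precharges=4
Acc 10: bank0 row2 -> MISS (open row2); precharges=5
Acc 11: bank1 row4 -> MISS (open row4); precharges=6
Acc 12: bank0 row2 -> HIT
Acc 13: bank1 row4 -> HIT

Answer: 6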